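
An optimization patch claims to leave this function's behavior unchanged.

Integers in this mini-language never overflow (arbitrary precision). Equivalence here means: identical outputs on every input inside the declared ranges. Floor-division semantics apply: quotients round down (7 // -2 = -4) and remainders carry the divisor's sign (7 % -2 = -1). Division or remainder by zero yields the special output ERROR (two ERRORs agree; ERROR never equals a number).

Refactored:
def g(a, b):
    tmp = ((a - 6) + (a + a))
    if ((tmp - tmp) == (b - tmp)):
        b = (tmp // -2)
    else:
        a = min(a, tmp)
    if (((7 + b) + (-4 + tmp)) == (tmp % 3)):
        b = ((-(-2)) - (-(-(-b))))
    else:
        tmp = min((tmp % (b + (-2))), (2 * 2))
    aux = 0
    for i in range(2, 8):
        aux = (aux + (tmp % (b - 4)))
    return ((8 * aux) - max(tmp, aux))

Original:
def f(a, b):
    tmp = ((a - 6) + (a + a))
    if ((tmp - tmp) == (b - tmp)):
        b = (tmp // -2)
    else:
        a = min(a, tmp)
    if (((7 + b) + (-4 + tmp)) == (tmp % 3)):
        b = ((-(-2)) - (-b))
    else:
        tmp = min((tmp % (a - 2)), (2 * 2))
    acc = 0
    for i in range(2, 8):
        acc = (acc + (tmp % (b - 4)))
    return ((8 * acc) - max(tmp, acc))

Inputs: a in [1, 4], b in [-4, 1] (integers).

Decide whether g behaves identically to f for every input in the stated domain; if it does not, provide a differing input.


There is a counterexample at a=1, b=-1: -141 on one side, 0 on the other.
f: tmp := -3 | ((tmp - tmp) == (b - tmp)): false | a := -3 | (((7 + b) + (-4 + tmp)) == (tmp % 3)): false | tmp := -3 | acc := 0 | iter i=2: | acc := -3 | iter i=3: | acc := -6 | iter i=4: | acc := -9 | iter i=5: | acc := -12 | iter i=6: | acc := -15 | iter i=7: | acc := -18 | result -141
g: tmp := -3 | ((tmp - tmp) == (b - tmp)): false | a := -3 | (((7 + b) + (-4 + tmp)) == (tmp % 3)): false | tmp := 0 | aux := 0 | iter i=2: | aux := 0 | iter i=3: | aux := 0 | iter i=4: | aux := 0 | iter i=5: | aux := 0 | iter i=6: | aux := 0 | iter i=7: | aux := 0 | result 0
verdict: not equivalent; witness: a=1, b=-1


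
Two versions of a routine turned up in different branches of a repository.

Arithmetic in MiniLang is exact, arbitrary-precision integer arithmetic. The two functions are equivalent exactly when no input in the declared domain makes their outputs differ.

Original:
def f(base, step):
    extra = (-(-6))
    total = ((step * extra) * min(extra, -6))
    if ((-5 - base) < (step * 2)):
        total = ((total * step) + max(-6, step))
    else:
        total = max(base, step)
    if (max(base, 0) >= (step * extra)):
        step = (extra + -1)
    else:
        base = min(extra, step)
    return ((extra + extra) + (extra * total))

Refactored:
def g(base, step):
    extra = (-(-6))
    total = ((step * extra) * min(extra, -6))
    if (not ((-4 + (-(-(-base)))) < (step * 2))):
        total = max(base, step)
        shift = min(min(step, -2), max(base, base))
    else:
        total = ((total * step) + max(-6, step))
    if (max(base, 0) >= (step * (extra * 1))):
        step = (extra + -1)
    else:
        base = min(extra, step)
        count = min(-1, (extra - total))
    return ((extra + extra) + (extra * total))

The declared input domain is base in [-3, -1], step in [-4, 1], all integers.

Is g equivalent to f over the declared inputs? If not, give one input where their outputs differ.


On input base=-2, step=-1, f returns -210 while g returns 6.
verdict: not equivalent; witness: base=-2, step=-1


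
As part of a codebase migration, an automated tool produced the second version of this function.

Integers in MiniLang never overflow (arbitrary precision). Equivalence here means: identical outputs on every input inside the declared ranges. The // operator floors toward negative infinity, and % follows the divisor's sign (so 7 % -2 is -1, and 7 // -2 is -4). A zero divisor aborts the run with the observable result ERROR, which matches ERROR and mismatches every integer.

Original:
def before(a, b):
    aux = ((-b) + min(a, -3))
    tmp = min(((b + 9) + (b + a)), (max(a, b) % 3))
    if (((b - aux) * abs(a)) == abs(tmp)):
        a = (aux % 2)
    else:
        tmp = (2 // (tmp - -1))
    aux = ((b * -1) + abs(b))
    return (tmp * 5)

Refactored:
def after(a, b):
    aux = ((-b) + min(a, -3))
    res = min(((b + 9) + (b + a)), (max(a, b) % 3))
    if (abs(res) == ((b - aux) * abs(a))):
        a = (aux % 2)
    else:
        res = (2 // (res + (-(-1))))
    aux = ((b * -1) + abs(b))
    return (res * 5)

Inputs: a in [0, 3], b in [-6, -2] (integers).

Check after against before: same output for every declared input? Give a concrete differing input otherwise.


The two are interchangeable: arithmetic usage differs; also local variable names differ, and every declared input agrees.
As a probe, take a=3, b=-2: before runs aux=-1, then tmp=0, then (((b - aux) * abs(a)) == abs(tmp)) is false, then tmp=2, then aux=4, then returns 10; after runs aux=-1, then res=0, then (abs(res) == ((b - aux) * abs(a))) is false, then res=2, then aux=4, then returns 10; both end at 10.
Across all 20 domain points the two functions coincide.
verdict: equivalent


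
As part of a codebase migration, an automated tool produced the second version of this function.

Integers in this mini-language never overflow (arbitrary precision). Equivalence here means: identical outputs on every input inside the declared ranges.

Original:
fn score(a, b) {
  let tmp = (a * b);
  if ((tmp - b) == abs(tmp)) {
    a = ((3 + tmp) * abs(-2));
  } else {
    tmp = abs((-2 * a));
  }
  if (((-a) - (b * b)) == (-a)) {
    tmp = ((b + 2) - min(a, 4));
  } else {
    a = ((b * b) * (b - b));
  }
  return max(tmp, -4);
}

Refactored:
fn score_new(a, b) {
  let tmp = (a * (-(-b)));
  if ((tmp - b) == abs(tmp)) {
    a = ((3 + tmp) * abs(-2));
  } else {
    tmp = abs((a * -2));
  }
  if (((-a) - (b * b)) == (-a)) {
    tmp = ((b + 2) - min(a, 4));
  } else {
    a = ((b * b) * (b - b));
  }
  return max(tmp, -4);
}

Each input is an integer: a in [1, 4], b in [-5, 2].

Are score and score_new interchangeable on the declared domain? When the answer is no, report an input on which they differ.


Equivalent — the differences include same computation, different form, yet no declared input distinguishes the two.
One worked example (a=2, b=1) — score: tmp := 2 | ((tmp - b) == abs(tmp)): false | tmp := 4 | (((-a) - (b * b)) == (-a)): false | a := 0 | result 4; score_new: tmp := 2 | ((tmp - b) == abs(tmp)): false | tmp := 4 | (((-a) - (b * b)) == (-a)): false | a := 0 | result 4; agreement on 4.
Every one of the 32 inputs gives matching results.
verdict: equivalent


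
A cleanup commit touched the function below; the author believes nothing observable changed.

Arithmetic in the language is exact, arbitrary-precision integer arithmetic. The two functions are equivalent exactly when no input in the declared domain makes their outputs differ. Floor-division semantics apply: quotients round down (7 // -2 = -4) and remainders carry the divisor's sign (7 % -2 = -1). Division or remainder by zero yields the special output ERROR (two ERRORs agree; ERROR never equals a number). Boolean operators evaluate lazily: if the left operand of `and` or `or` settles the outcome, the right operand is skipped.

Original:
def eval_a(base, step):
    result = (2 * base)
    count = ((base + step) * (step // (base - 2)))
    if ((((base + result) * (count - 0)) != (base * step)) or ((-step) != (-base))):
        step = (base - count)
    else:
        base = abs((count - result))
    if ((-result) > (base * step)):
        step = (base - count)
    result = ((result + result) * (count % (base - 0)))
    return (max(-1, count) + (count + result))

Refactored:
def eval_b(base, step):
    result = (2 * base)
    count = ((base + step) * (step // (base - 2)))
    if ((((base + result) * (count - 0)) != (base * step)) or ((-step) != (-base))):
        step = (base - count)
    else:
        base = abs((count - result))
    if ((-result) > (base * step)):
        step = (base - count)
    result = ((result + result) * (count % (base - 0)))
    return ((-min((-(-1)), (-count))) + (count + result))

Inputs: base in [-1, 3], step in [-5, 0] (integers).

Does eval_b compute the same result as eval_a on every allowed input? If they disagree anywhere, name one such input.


Side by side, the visible changes include: min/max/abs usage differs.
Tracing base=-1, step=-2: eval_a: result becomes -2; next count becomes 0; next ((((base + result) * (count - 0)) != (base * step)) or ((-step) != (-base))) evaluates to true; next step becomes -1; next ((-result) > (base * step)) evaluates to true; next step becomes -1; next result becomes 0; next final value 0 | eval_b: result becomes -2; next count becomes 0; next ((((base + result) * (count - 0)) != (base * step)) or ((-step) != (-base))) evaluates to true; next step becomes -1; next ((-result) > (base * step)) evaluates to true; next step becomes -1; next result becomes 0; next final value 0 — matching result 0.
Across all 30 domain points the two functions coincide.
verdict: equivalent


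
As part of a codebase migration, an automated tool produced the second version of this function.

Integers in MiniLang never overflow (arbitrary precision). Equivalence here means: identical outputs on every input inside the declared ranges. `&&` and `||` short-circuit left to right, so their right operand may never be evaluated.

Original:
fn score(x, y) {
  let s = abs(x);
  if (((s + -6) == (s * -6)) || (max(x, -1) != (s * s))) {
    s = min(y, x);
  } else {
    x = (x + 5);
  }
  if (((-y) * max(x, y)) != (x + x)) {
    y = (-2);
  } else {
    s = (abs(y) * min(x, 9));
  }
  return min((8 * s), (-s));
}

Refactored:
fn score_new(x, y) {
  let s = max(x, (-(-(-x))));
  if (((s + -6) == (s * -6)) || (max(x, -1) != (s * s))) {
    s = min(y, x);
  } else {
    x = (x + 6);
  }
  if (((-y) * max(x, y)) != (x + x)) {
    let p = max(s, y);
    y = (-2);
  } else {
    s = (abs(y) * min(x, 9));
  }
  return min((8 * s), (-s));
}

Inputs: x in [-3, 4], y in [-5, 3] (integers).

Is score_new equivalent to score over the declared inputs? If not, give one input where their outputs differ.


Run the pair on x=0, y=-2.
score: s=0, then (((s + -6) == (s * -6)) || (max(x, -1) != (s * s))) is false, then x=5, then (((-y) * max(x, y)) != (x + x)) is false, then s=10, then returns -10
score_new: s=0, then (((s + -6) == (s * -6)) || (max(x, -1) != (s * s))) is false, then x=6, then (((-y) * max(x, y)) != (x + x)) is false, then s=12, then returns -12
-10 vs -12 — the two versions disagree here.
verdict: not equivalent; witness: x=0, y=-2


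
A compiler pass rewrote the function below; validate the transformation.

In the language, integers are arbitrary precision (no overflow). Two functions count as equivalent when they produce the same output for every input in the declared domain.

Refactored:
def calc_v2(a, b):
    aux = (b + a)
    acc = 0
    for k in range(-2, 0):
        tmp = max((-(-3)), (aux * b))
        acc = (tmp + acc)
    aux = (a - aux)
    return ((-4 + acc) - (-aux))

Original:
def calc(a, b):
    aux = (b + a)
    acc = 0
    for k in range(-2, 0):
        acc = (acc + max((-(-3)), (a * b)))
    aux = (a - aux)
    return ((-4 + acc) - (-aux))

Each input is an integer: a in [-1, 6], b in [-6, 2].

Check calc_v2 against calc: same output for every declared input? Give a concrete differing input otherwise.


Try a=-1, b=-6.
calc: aux becomes -7; next acc becomes 0; next at k=-2:; next acc becomes 6; next at k=-1:; next acc becomes 12; next aux becomes 6; next final value 14
calc_v2: aux becomes -7; next acc becomes 0; next at k=-2:; next tmp becomes 42; next acc becomes 42; next at k=-1:; next tmp becomes 42; next acc becomes 84; next aux becomes 6; next final value 86
14 and 86 differ, so these are not the same function on this domain.
verdict: not equivalent; witness: a=-1, b=-6


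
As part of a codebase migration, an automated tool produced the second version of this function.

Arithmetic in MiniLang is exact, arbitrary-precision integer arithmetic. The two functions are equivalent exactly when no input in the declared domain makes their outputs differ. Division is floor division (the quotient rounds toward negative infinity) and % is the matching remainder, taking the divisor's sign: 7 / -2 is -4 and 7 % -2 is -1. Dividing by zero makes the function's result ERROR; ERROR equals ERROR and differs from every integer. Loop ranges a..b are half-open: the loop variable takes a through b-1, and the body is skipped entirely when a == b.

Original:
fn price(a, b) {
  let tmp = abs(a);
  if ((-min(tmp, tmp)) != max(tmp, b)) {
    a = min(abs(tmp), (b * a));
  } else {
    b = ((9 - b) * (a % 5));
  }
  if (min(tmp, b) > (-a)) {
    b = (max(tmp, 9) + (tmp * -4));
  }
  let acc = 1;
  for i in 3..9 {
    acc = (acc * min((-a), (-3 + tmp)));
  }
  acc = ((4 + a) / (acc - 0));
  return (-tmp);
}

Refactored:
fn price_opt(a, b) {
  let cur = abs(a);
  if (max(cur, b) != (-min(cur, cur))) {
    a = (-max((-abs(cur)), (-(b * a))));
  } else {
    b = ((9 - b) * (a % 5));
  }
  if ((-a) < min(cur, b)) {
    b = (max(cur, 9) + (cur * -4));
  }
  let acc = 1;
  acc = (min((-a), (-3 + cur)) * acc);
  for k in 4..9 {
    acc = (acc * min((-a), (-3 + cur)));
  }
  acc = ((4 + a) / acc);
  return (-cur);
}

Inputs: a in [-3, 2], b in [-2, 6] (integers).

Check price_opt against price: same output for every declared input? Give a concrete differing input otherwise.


The two versions differ — the changes include loop structure differs; constant usage differs; statement counts differ; local variable names differ; arithmetic usage differs; comparison usage differs; min/max/abs usage differs.
Tracing a=-2, b=2: price: tmp := 2 | ((-min(tmp, tmp)) != max(tmp, b)): true | a := -4 | (min(tmp, b) > (-a)): false | acc := 1 | iter i=3: | acc := -1 | iter i=4: | acc := 1 | iter i=5: | acc := -1 | iter i=6: | acc := 1 | iter i=7: | acc := -1 | iter i=8: | acc := 1 | acc := 0 | result -2 | price_opt: cur := 2 | (max(cur, b) != (-min(cur, cur))): true | a := -4 | ((-a) < min(cur, b)): false | acc := 1 | acc := -1 | iter k=4: | acc := 1 | iter k=5: | acc := -1 | iter k=6: | acc := 1 | iter k=7: | acc := -1 | iter k=8: | acc := 1 | acc := 0 | result -2 — matching result -2.
Across all 54 domain points the two functions coincide.
verdict: equivalent


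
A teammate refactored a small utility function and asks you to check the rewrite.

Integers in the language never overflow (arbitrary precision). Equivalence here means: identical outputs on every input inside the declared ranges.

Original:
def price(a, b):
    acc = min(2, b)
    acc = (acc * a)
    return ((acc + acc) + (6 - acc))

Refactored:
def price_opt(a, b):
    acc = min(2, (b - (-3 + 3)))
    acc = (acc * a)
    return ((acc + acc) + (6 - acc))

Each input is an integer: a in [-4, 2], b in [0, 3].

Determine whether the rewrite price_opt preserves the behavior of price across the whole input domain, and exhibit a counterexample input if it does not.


Changes here: constant usage differs; also arithmetic usage differs; the full 28-point sweep finds no disagreement.
verdict: equivalent


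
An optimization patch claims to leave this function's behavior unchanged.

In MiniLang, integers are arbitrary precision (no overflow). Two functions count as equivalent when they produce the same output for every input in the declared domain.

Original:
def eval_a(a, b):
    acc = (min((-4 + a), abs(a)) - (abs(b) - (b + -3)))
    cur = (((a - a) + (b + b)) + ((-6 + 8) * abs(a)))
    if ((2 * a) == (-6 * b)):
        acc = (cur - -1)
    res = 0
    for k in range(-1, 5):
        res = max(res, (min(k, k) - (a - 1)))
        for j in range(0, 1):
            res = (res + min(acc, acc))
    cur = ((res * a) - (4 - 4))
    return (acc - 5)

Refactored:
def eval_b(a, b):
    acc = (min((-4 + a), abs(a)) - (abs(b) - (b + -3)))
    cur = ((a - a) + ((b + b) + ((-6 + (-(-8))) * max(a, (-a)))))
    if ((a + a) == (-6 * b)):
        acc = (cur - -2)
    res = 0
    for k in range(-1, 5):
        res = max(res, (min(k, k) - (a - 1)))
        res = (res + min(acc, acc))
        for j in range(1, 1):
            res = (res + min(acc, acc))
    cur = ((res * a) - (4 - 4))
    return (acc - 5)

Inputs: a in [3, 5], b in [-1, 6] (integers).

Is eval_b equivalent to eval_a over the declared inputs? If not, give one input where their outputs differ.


Not equivalent: a=3, b=-1 separates them (0 vs 1).
eval_a: acc=-6, then cur=4, then ((2 * a) == (-6 * b)) is true, then acc=5, then res=0, then (k=-1), then res=0, then (j=0), then res=5, then (k=0), then res=5, then (j=0), then res=10, then (k=1), then res=10, then (j=0), then res=15, then (k=2), then res=15, then (j=0), then res=20, then (k=3), then res=20, then (j=0), then res=25, then (k=4), then res=25, then (j=0), then res=30, then cur=90, then returns 0
eval_b: acc=-6, then cur=4, then ((a + a) == (-6 * b)) is true, then acc=6, then res=0, then (k=-1), then res=0, then res=6, then the loop over j runs zero times, then (k=0), then res=6, then res=12, then the loop over j runs zero times, then (k=1), then res=12, then res=18, then the loop over j runs zero times, then (k=2), then res=18, then res=24, then the loop over j runs zero times, then (k=3), then res=24, then res=30, then the loop over j runs zero times, then (k=4), then res=30, then res=36, then the loop over j runs zero times, then cur=108, then returns 1
verdict: not equivalent; witness: a=3, b=-1


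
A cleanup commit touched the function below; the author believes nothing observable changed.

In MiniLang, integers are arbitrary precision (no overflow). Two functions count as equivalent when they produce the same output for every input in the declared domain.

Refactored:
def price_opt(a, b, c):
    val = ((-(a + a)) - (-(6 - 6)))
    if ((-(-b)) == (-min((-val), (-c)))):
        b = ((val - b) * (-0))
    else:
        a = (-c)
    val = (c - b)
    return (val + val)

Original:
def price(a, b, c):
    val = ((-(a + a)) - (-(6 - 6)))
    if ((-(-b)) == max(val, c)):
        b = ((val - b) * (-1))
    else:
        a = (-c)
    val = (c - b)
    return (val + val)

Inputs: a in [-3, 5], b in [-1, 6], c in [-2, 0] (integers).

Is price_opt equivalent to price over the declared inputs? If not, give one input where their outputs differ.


The rewrite breaks on a=1, b=-1, c=-1, where the results are -4 and -2.
price: val := -2 | ((-(-b)) == max(val, c)): true | b := 1 | val := -2 | result -4
price_opt: val := -2 | ((-(-b)) == (-min((-val), (-c)))): true | b := 0 | val := -1 | result -2
verdict: not equivalent; witness: a=1, b=-1, c=-1


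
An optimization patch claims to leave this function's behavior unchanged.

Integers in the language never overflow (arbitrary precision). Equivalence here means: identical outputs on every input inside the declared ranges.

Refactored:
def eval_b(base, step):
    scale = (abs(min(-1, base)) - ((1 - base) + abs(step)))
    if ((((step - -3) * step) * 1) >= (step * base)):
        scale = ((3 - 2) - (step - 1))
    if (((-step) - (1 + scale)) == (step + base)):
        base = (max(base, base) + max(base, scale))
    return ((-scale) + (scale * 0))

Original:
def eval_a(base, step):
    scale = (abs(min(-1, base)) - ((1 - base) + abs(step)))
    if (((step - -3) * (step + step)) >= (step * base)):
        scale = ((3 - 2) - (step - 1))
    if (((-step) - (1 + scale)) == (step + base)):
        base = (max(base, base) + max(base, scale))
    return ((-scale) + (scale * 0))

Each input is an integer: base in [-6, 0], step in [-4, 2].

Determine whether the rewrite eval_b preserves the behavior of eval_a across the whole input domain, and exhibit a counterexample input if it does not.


Input base=-2, step=-4: -6 from eval_a versus 5 from eval_b.
verdict: not equivalent; witness: base=-2, step=-4


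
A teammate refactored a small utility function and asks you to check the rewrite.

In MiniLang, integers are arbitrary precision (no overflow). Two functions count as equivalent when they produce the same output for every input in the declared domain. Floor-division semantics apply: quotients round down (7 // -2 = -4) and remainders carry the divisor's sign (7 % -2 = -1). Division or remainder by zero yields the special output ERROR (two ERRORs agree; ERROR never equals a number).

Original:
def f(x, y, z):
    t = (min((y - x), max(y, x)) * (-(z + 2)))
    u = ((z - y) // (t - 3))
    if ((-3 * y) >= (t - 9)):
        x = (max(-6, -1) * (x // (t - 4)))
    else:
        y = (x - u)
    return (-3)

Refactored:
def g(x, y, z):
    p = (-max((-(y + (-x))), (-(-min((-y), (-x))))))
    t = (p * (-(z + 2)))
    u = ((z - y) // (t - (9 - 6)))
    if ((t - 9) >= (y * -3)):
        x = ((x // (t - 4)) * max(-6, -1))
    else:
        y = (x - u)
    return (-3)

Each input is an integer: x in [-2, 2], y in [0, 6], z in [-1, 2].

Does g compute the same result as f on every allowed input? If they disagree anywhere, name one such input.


Run the pair on x=1, y=0, z=2.
f: t=4, then u=2, then ((-3 * y) >= (t - 9)) is true, then a zero divisor aborts: ERROR
g: p=-1, then t=4, then u=2, then ((t - 9) >= (y * -3)) is false, then y=-1, then returns -3
ERROR against -3: the behavior changed.
verdict: not equivalent; witness: x=1, y=0, z=2


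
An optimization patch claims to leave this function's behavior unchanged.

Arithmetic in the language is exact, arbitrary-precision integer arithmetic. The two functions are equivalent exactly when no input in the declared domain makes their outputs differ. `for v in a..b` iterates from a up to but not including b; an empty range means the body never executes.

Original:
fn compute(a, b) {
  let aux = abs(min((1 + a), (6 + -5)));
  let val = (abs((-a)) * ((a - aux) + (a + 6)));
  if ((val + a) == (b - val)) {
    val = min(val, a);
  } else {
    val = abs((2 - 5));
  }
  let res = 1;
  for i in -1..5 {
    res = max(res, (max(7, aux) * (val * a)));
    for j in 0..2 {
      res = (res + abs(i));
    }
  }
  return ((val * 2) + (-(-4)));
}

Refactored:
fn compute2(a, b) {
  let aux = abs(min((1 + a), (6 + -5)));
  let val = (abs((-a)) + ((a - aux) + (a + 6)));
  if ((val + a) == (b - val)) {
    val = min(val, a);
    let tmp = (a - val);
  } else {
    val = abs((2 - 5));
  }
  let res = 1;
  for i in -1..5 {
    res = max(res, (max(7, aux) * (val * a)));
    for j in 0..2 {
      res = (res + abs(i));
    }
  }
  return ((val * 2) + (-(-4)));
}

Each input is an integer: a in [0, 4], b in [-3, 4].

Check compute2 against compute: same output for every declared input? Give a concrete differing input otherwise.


Evaluate both at a=0, b=0.
compute: aux=1, then val=0, then ((val + a) == (b - val)) is true, then val=0, then res=1, then (i=-1), then res=1, then (j=0), then res=2, then (j=1), then res=3, then (i=0), then res=3, then (j=0), then res=3, then (j=1), then res=3, then (i=1), then res=3, then (j=0), then res=4, then (j=1), then res=5, then (i=2), then res=5, then (j=0), then res=7, then (j=1), then res=9, then (i=3), then res=9, then (j=0), then res=12, then (j=1), then res=15, then (i=4), then res=15, then (j=0), then res=19, then (j=1), then res=23, then returns 4
compute2: aux=1, then val=5, then ((val + a) == (b - val)) is false, then val=3, then res=1, then (i=-1), then res=1, then (j=0), then res=2, then (j=1), then res=3, then (i=0), then res=3, then (j=0), then res=3, then (j=1), then res=3, then (i=1), then res=3, then (j=0), then res=4, then (j=1), then res=5, then (i=2), then res=5, then (j=0), then res=7, then (j=1), then res=9, then (i=3), then res=9, then (j=0), then res=12, then (j=1), then res=15, then (i=4), then res=15, then (j=0), then res=19, then (j=1), then res=23, then returns 10
4 and 10 differ, so these are not the same function on this domain.
verdict: not equivalent; witness: a=0, b=0


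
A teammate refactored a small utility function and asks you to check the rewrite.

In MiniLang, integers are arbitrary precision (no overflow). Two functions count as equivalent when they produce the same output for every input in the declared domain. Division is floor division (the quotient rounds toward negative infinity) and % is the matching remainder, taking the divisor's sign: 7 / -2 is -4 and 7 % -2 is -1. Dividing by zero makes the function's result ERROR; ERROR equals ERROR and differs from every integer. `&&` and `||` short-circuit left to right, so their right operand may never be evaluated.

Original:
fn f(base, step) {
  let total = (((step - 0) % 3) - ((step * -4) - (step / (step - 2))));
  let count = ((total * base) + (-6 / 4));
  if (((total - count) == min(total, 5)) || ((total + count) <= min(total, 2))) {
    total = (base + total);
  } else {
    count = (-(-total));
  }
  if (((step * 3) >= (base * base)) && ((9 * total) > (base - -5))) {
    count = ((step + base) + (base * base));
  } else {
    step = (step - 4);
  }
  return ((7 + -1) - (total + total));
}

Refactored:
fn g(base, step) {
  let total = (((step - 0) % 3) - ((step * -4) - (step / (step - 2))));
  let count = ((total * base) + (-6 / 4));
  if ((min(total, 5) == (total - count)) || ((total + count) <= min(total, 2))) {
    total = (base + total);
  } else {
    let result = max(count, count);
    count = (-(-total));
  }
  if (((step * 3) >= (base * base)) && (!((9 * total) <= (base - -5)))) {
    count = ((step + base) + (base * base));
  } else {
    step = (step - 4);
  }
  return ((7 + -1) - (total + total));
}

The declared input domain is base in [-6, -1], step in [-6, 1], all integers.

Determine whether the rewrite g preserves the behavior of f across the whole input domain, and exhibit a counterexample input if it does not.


Behavior is preserved: although comparison usage differs, plus boolean connective usage differs, plus statement counts differ, plus min/max/abs usage differs, plus local variable names differ, the outputs never diverge.
One worked example (base=-2, step=1) — f: total = 4; count = -10; (((total - count) == min(total, 5)) || ((total + count) <= min(total, 2))) -> true; total = 2; (((step * 3) >= (base * base)) && ((9 * total) > (base - -5))) -> false; step = -3; return 2; g: total = 4; count = -10; ((min(total, 5) == (total - count)) || ((total + count) <= min(total, 2))) -> true; total = 2; (((step * 3) >= (base * base)) && (!((9 * total) <= (base - -5)))) -> false; step = -3; return 2; agreement on 2.
Sweeping the whole domain (48 inputs) finds no disagreement.
verdict: equivalent


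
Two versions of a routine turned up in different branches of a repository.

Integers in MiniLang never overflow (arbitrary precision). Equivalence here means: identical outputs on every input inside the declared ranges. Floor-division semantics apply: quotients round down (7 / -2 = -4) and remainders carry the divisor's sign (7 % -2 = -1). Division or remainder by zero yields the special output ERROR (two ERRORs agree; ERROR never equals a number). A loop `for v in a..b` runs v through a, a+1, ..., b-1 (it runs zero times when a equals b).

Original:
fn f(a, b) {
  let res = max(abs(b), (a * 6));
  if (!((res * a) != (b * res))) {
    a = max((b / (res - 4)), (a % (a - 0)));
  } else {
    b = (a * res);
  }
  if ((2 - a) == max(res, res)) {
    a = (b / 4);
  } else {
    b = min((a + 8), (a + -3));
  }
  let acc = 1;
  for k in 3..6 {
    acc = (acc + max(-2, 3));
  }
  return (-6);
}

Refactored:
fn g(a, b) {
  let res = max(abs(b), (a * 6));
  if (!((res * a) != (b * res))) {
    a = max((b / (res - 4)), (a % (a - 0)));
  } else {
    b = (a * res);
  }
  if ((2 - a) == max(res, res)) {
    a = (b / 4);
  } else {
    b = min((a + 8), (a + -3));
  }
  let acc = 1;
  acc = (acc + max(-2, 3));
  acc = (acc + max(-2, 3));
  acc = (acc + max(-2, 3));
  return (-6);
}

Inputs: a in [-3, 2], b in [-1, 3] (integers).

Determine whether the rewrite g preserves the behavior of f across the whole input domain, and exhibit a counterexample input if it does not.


The two are interchangeable: loop structure differs; and local variable names differ; and constant usage differs; and arithmetic usage differs; and min/max/abs usage differs; and statement counts differ, and every declared input agrees.
Spot check at a=-1, b=3 — f: res=3, then (!((res * a) != (b * res))) is false, then b=-3, then ((2 - a) == max(res, res)) is true, then a=-1, then acc=1, then (k=3), then acc=4, then (k=4), then acc=7, then (k=5), then acc=10, then returns -6. g: res=3, then (!((res * a) != (b * res))) is false, then b=-3, then ((2 - a) == max(res, res)) is true, then a=-1, then acc=1, then acc=4, then acc=7, then acc=10, then returns -6. Both give -6.
Across all 30 domain points the two functions coincide.
verdict: equivalent


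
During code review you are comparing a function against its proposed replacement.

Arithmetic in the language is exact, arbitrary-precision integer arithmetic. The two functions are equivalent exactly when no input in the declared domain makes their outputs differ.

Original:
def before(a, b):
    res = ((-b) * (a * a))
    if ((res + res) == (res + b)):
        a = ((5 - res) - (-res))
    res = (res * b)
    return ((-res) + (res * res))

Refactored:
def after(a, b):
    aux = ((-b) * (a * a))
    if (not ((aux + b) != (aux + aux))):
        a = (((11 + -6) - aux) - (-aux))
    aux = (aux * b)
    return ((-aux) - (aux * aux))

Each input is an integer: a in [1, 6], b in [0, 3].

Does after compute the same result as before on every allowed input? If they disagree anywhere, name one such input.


a=1, b=1 yields 2 from before but 0 from after.
verdict: not equivalent; witness: a=1, b=1


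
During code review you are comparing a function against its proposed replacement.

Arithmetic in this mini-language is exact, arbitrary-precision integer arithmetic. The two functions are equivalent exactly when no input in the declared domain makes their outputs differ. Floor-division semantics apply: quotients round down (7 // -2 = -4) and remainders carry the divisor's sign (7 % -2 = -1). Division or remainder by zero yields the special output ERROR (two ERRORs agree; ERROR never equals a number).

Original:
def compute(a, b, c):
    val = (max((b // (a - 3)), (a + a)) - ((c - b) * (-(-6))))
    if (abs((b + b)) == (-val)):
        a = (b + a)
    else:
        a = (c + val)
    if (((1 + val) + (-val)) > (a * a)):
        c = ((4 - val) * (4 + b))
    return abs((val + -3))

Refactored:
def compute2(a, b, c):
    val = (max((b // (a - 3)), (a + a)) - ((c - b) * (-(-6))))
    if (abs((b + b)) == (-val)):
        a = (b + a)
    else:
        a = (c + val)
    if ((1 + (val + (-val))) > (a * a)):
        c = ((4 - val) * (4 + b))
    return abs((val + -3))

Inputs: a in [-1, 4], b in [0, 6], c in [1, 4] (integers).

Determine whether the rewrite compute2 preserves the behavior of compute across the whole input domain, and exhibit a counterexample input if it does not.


Comparing the listings, the differences include: same computation, different form.
As a probe, take a=0, b=6, c=1: compute runs val := 30 | (abs((b + b)) == (-val)): false | a := 31 | (((1 + val) + (-val)) > (a * a)): false | result 27; compute2 runs val := 30 | (abs((b + b)) == (-val)): false | a := 31 | ((1 + (val + (-val))) > (a * a)): false | result 27; both end at 27.
Every one of the 168 inputs gives matching results.
verdict: equivalent


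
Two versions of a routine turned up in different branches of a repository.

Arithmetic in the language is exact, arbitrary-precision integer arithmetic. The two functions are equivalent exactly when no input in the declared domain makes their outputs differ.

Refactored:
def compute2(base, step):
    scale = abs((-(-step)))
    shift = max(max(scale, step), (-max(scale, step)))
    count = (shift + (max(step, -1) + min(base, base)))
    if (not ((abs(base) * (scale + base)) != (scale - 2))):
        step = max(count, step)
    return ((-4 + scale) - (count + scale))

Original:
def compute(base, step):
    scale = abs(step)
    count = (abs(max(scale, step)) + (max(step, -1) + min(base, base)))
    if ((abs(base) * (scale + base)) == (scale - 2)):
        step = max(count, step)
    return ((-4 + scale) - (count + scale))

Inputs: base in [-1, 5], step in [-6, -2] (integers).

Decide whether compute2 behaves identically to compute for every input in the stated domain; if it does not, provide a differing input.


Reading the diff, among the changes: boolean connective usage differs; statement counts differ; comparison usage differs; local variable names differ; min/max/abs usage differs.
Tracing base=2, step=-2: compute: scale := 2 | count := 3 | ((abs(base) * (scale + base)) == (scale - 2)): false | result -7 | compute2: scale := 2 | shift := 2 | count := 3 | (not ((abs(base) * (scale + base)) != (scale - 2))): false | result -7 — matching result -7.
Every one of the 35 inputs gives matching results.
verdict: equivalent


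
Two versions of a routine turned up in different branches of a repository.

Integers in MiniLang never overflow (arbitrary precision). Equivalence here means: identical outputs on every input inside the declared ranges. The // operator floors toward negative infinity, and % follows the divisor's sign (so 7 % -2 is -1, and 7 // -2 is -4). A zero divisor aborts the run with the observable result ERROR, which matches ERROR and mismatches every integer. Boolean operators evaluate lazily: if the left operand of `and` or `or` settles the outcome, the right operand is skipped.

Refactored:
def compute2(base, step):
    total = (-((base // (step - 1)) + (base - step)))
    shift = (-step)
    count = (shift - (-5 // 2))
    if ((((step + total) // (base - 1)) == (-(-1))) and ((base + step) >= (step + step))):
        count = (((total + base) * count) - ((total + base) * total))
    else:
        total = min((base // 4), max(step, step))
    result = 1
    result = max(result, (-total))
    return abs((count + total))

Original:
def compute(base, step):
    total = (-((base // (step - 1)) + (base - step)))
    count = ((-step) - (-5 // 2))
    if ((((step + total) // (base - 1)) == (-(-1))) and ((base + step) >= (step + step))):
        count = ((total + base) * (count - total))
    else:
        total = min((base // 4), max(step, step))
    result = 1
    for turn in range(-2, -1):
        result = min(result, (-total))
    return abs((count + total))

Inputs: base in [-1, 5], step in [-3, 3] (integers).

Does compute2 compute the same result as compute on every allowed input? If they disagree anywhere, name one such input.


The suspicious edit (`min(result, (-total))` became `max(result, (-total))`) never changes the result for any input inside the declared domain.
One worked example (base=0, step=0) — compute: total = 0; count = 3; ((((step + total) // (base - 1)) == (-(-1))) and ((base + step) >= (step + step))) -> false; total = 0; result = 1; [turn=-2]; result = 0; return 3; compute2: total = 0; shift = 0; count = 3; ((((step + total) // (base - 1)) == (-(-1))) and ((base + step) >= (step + step))) -> false; total = 0; result = 1; result = 1; return 3; agreement on 3.
Checked all 49 inputs in the declared domain: the outputs agree on every one.
verdict: equivalent


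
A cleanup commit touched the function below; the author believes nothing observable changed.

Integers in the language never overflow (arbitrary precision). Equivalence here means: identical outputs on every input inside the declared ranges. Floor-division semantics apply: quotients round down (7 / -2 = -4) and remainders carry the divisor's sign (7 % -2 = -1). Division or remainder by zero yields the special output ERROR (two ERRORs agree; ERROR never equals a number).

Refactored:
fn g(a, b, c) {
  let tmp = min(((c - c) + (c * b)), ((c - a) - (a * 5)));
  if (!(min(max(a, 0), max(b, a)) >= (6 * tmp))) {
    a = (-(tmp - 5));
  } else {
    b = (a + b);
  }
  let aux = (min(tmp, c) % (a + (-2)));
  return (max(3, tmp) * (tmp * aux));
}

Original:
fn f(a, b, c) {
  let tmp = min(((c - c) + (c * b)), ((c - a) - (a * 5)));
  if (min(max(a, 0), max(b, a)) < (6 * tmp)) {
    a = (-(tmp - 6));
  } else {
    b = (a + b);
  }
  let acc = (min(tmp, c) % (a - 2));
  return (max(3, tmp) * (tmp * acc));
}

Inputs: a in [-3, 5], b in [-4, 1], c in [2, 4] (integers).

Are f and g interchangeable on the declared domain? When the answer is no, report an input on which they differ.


The rewrite breaks on a=-3, b=1, c=3, where the results are 0 and ERROR.
f: tmp becomes 3; next (min(max(a, 0), max(b, a)) < (6 * tmp)) evaluates to true; next a becomes 3; next acc becomes 0; next final value 0
g: tmp becomes 3; next (!(min(max(a, 0), max(b, a)) >= (6 * tmp))) evaluates to true; next a becomes 2; next hits division by zero so the output is ERROR
verdict: not equivalent; witness: a=-3, b=1, c=3


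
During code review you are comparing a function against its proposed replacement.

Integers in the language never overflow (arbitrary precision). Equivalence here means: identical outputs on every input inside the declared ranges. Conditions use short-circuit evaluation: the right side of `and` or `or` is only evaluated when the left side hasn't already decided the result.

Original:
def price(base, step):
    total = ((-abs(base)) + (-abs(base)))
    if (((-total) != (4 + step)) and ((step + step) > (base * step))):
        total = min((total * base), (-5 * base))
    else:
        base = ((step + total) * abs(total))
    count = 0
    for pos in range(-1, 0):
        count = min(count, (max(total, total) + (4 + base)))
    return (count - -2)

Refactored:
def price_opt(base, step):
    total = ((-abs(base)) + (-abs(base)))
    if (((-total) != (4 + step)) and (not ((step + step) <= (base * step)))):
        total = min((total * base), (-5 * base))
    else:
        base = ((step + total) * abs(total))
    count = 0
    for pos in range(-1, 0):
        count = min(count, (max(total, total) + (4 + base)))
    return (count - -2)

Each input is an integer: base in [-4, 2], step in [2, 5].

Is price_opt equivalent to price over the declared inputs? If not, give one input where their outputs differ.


Comparing the listings, the differences include: comparison usage differs; and boolean connective usage differs.
One worked example (base=-2, step=4) — price: total becomes -4; next (((-total) != (4 + step)) and ((step + step) > (base * step))) evaluates to true; next total becomes 8; next count becomes 0; next at pos=-1:; next count becomes 0; next final value 2; price_opt: total becomes -4; next (((-total) != (4 + step)) and (not ((step + step) <= (base * step)))) evaluates to true; next total becomes 8; next count becomes 0; next at pos=-1:; next count becomes 0; next final value 2; agreement on 2.
An exhaustive pass over the 28 declared inputs shows identical outputs.
verdict: equivalent


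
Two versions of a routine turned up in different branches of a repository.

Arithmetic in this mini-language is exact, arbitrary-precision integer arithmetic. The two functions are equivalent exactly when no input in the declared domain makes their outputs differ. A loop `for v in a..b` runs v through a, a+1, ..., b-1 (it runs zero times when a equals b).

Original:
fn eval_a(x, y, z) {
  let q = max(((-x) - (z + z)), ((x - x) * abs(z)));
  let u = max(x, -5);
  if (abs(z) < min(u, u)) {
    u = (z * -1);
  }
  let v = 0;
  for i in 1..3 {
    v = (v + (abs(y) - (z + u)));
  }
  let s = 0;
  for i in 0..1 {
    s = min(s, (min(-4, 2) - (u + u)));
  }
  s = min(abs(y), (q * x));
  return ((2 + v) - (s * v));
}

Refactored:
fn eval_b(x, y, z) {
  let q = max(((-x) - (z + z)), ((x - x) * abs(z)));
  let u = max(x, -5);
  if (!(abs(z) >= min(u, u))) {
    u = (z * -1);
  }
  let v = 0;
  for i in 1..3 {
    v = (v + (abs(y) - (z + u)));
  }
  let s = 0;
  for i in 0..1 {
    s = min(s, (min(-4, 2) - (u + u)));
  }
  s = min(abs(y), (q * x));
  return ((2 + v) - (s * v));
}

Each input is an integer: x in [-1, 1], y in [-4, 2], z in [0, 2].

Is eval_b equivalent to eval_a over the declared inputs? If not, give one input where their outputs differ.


Side by side, the visible changes include: comparison usage differs, and boolean connective usage differs.
One worked example (x=1, y=1, z=1) — eval_a: q becomes 0; next u becomes 1; next (abs(z) < min(u, u)) evaluates to false; next v becomes 0; next at i=1:; next v becomes -1; next at i=2:; next v becomes -2; next s becomes 0; next at i=0:; next s becomes -6; next s becomes 0; next final value 0; eval_b: q becomes 0; next u becomes 1; next (!(abs(z) >= min(u, u))) evaluates to false; next v becomes 0; next at i=1:; next v becomes -1; next at i=2:; next v becomes -2; next s becomes 0; next at i=0:; next s becomes -6; next s becomes 0; next final value 0; agreement on 0.
An exhaustive pass over the 63 declared inputs shows identical outputs.
verdict: equivalent
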